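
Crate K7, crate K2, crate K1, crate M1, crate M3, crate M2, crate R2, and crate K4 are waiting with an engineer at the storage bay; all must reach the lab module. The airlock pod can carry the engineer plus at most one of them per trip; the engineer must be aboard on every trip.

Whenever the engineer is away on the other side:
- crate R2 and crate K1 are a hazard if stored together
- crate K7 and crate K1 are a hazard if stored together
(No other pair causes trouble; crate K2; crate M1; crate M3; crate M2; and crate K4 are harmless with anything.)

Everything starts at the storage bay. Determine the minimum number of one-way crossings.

17

Counting alone: the engineer can take at most 1 across per trip to the lab module, so moving all 8 needs at least 8 loaded trips out, with a return between consecutive ones — at least 15 crossings.
The safety rule pushes this higher. Following every safe sequence of crossings, the most of the 8 that can be at the lab module as the airlock pod arrives there on crossing 15 is 7 — never all 8.
So no plan with fewer than 17 crossings exists, and this one achieves 17:
1. Engineer goes to the lab module with crate K1.  [the storage bay: crate K2, crate K4, crate K7, crate M1, crate M2, crate M3, crate R2 | the lab module: crate K1]
2. Engineer goes back to the storage bay alone.  [the storage bay: crate K2, crate K4, crate K7, crate M1, crate M2, crate M3, crate R2 | the lab module: crate K1]
3. Engineer goes to the lab module with crate K7.  [the storage bay: crate K2, crate K4, crate M1, crate M2, crate M3, crate R2 | the lab module: crate K1, crate K7]
4. Engineer goes back to the storage bay with crate K1.  [the storage bay: crate K1, crate K2, crate K4, crate M1, crate M2, crate M3, crate R2 | the lab module: crate K7]
5. Engineer goes to the lab module with crate R2.  [the storage bay: crate K1, crate K2, crate K4, crate M1, crate M2, crate M3 | the lab module: crate K7, crate R2]
6. Engineer goes back to the storage bay alone.  [the storage bay: crate K1, crate K2, crate K4, crate M1, crate M2, crate M3 | the lab module: crate K7, crate R2]
7. Engineer goes to the lab module with crate K2.  [the storage bay: crate K1, crate K4, crate M1, crate M2, crate M3 | the lab module: crate K2, crate K7, crate R2]
8. Engineer goes back to the storage bay alone.  [the storage bay: crate K1, crate K4, crate M1, crate M2, crate M3 | the lab module: crate K2, crate K7, crate R2]
9. Engineer goes to the lab module with crate M1.  [the storage bay: crate K1, crate K4, crate M2, crate M3 | the lab module: crate K2, crate K7, crate M1, crate R2]
10. Engineer goes back to the storage bay alone.  [the storage bay: crate K1, crate K4, crate M2, crate M3 | the lab module: crate K2, crate K7, crate M1, crate R2]
11. Engineer goes to the lab module with crate M3.  [the storage bay: crate K1, crate K4, crate M2 | the lab module: crate K2, crate K7, crate M1, crate M3, crate R2]
12. Engineer goes back to the storage bay alone.  [the storage bay: crate K1, crate K4, crate M2 | the lab module: crate K2, crate K7, crate M1, crate M3, crate R2]
13. Engineer goes to the lab module with crate M2.  [the storage bay: crate K1, crate K4 | the lab module: crate K2, crate K7, crate M1, crate M2, crate M3, crate R2]
14. Engineer goes back to the storage bay alone.  [the storage bay: crate K1, crate K4 | the lab module: crate K2, crate K7, crate M1, crate M2, crate M3, crate R2]
15. Engineer goes to the lab module with crate K4.  [the storage bay: crate K1 | the lab module: crate K2, crate K4, crate K7, crate M1, crate M2, crate M3, crate R2]
16. Engineer goes back to the storage bay alone.  [the storage bay: crate K1 | the lab module: crate K2, crate K4, crate K7, crate M1, crate M2, crate M3, crate R2]
17. Engineer goes to the lab module with crate K1.  [the storage bay: — | the lab module: crate K1, crate K2, crate K4, crate K7, crate M1, crate M2, crate M3, crate R2]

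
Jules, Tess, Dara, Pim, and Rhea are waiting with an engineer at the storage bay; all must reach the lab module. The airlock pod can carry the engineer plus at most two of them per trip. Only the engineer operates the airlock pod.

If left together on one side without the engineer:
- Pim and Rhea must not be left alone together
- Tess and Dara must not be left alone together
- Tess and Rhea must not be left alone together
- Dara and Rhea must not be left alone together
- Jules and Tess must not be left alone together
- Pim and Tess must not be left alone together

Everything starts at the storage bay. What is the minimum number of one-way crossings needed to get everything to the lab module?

7

Counting alone: the engineer can take at most 2 across per trip to the lab module, so moving all 5 needs at least 3 loaded trips out, with a return between consecutive ones — at least 5 crossings.
The safety rule pushes this higher. Following every safe sequence of crossings, the most of the 5 that can be at the lab module as the airlock pod arrives there on crossing 5 is 4 — never all 5.
So no plan with fewer than 7 crossings exists, and this one achieves 7:
1. Engineer goes to the lab module with Rhea and Tess.  [the storage bay: Dara, Jules, Pim | the lab module: Rhea, Tess]
2. Engineer goes back to the storage bay with Tess.  [the storage bay: Dara, Jules, Pim, Tess | the lab module: Rhea]
3. Engineer goes to the lab module with Jules and Tess.  [the storage bay: Dara, Pim | the lab module: Jules, Rhea, Tess]
4. Engineer goes back to the storage bay with Tess.  [the storage bay: Dara, Pim, Tess | the lab module: Jules, Rhea]
5. Engineer goes to the lab module with Dara and Pim.  [the storage bay: Tess | the lab module: Dara, Jules, Pim, Rhea]
6. Engineer goes back to the storage bay with Rhea.  [the storage bay: Rhea, Tess | the lab module: Dara, Jules, Pim]
7. Engineer goes to the lab module with Rhea and Tess.  [the storage bay: — | the lab module: Dara, Jules, Pim, Rhea, Tess]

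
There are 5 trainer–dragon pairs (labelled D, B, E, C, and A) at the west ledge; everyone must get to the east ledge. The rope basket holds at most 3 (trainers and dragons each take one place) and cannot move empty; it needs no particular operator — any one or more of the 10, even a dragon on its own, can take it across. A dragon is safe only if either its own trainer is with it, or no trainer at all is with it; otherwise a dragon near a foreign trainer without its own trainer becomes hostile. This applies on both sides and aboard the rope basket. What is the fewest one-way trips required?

11

Counting alone: each trip to the east ledge takes at most 3 across and each return brings at least 1 back, so after t trips out (and t−1 returns) at most 3t − (t−1) of the 10 are across; that first reaches 10 at t = 5, so at least 9 crossings are needed.
The safety rule pushes this higher. Following every safe sequence of crossings, the most of the 10 that can be at the east ledge as the rope basket arrives there on crossing 9 is 9 — never all 10.
So no plan with fewer than 11 crossings exists, and this one achieves 11:
1. dragon D and trainer D cross → the east ledge.
2. trainer D crosses ← the west ledge.
3. dragon B, dragon C, and dragon E cross → the east ledge.
4. dragon D crosses ← the west ledge.
5. trainer B, trainer C, and trainer E cross → the east ledge.
6. dragon B and trainer B cross ← the west ledge.
7. trainer A, trainer B, and trainer D cross → the east ledge.
8. dragon E crosses ← the west ledge.
9. dragon B and dragon D cross → the east ledge.
10. dragon D crosses ← the west ledge.
11. dragon A, dragon D, and dragon E cross → the east ledge.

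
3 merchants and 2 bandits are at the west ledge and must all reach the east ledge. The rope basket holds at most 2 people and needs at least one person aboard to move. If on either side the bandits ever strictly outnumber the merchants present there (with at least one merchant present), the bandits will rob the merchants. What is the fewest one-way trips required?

7

Counting alone: each trip to the east ledge takes at most 2 across and each return brings at least 1 back, so after t trips out (and t−1 returns) at most 2t − (t−1) of the 5 are across; that first reaches 5 at t = 4, so at least 7 crossings are needed.
The plan below uses exactly 7 crossings, so it is optimal:
1. 2 bandits → the east ledge.  (the west ledge: 3M 0B; the east ledge: 0M 2B)
2. 1 bandit ← the west ledge.  (the west ledge: 3M 1B; the east ledge: 0M 1B)
3. 2 merchants → the east ledge.  (the west ledge: 1M 1B; the east ledge: 2M 1B)
4. 1 merchant ← the west ledge.  (the west ledge: 2M 1B; the east ledge: 1M 1B)
5. 1 merchant and 1 bandit → the east ledge.  (the west ledge: 1M 0B; the east ledge: 2M 2B)
6. 1 bandit ← the west ledge.  (the west ledge: 1M 1B; the east ledge: 2M 1B)
7. 1 merchant and 1 bandit → the east ledge.  (the west ledge: 0M 0B; the east ledge: 3M 2B)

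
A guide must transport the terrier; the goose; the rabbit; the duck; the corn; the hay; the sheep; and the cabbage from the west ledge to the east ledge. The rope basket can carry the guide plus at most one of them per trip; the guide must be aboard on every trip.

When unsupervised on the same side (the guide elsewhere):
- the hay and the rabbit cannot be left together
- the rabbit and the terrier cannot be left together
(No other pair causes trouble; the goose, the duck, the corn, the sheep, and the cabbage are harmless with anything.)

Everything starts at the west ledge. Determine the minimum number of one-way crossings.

17

Counting alone: the guide can take at most 1 across per trip to the east ledge, so moving all 8 needs at least 8 loaded trips out, with a return between consecutive ones — at least 15 crossings.
The safety rule pushes this higher. Following every safe sequence of crossings, the most of the 8 that can be at the east ledge as the rope basket arrives there on crossing 15 is 7 — never all 8.
So no plan with fewer than 17 crossings exists, and this one achieves 17:
1. Guide goes to the east ledge with the rabbit.  [the west ledge: the cabbage, the corn, the duck, the goose, the hay, the sheep, the terrier | the east ledge: the rabbit]
2. Guide goes back to the west ledge alone.  [the west ledge: the cabbage, the corn, the duck, the goose, the hay, the sheep, the terrier | the east ledge: the rabbit]
3. Guide goes to the east ledge with the terrier.  [the west ledge: the cabbage, the corn, the duck, the goose, the hay, the sheep | the east ledge: the rabbit, the terrier]
4. Guide goes back to the west ledge with the rabbit.  [the west ledge: the cabbage, the corn, the duck, the goose, the hay, the rabbit, the sheep | the east ledge: the terrier]
5. Guide goes to the east ledge with the hay.  [the west ledge: the cabbage, the corn, the duck, the goose, the rabbit, the sheep | the east ledge: the hay, the terrier]
6. Guide goes back to the west ledge alone.  [the west ledge: the cabbage, the corn, the duck, the goose, the rabbit, the sheep | the east ledge: the hay, the terrier]
7. Guide goes to the east ledge with the goose.  [the west ledge: the cabbage, the corn, the duck, the rabbit, the sheep | the east ledge: the goose, the hay, the terrier]
8. Guide goes back to the west ledge alone.  [the west ledge: the cabbage, the corn, the duck, the rabbit, the sheep | the east ledge: the goose, the hay, the terrier]
9. Guide goes to the east ledge with the duck.  [the west ledge: the cabbage, the corn, the rabbit, the sheep | the east ledge: the duck, the goose, the hay, the terrier]
10. Guide goes back to the west ledge alone.  [the west ledge: the cabbage, the corn, the rabbit, the sheep | the east ledge: the duck, the goose, the hay, the terrier]
11. Guide goes to the east ledge with the corn.  [the west ledge: the cabbage, the rabbit, the sheep | the east ledge: the corn, the duck, the goose, the hay, the terrier]
12. Guide goes back to the west ledge alone.  [the west ledge: the cabbage, the rabbit, the sheep | the east ledge: the corn, the duck, the goose, the hay, the terrier]
13. Guide goes to the east ledge with the sheep.  [the west ledge: the cabbage, the rabbit | the east ledge: the corn, the duck, the goose, the hay, the sheep, the terrier]
14. Guide goes back to the west ledge alone.  [the west ledge: the cabbage, the rabbit | the east ledge: the corn, the duck, the goose, the hay, the sheep, the terrier]
15. Guide goes to the east ledge with the cabbage.  [the west ledge: the rabbit | the east ledge: the cabbage, the corn, the duck, the goose, the hay, the sheep, the terrier]
16. Guide goes back to the west ledge alone.  [the west ledge: the rabbit | the east ledge: the cabbage, the corn, the duck, the goose, the hay, the sheep, the terrier]
17. Guide goes to the east ledge with the rabbit.  [the west ledge: — | the east ledge: the cabbage, the corn, the duck, the goose, the hay, the rabbit, the sheep, the terrier]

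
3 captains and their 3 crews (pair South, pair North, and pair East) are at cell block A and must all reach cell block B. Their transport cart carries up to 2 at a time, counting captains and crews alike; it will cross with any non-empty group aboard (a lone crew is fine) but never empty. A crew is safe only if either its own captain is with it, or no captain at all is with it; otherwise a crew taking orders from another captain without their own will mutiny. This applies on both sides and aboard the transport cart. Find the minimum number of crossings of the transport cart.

11

Counting alone: each trip to cell block B takes at most 2 across and each return brings at least 1 back, so after t trips out (and t−1 returns) at most 2t − (t−1) of the 6 are across; that first reaches 6 at t = 5, so at least 9 crossings are needed.
The safety rule pushes this higher. Following every safe sequence of crossings, the most of the 6 that can be at cell block B as the transport cart arrives there on crossing 9 is 5 — never all 6.
So no plan with fewer than 11 crossings exists, and this one achieves 11:
1. captain South and crew South cross → cell block B.
2. captain South crosses ← cell block A.
3. crew East and crew North cross → cell block B.
4. crew South crosses ← cell block A.
5. captain East and captain North cross → cell block B.
6. captain North and crew North cross ← cell block A.
7. captain North and captain South cross → cell block B.
8. crew East crosses ← cell block A.
9. crew North and crew South cross → cell block B.
10. captain East crosses ← cell block A.
11. captain East and crew East cross → cell block B.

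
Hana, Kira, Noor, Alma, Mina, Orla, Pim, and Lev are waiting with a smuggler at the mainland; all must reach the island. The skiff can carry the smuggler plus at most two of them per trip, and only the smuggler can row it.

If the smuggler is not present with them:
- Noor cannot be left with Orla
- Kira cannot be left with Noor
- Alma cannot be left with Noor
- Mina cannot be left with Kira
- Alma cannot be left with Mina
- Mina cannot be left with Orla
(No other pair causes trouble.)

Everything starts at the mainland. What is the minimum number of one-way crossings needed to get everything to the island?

Counting alone: the smuggler can take at most 2 across per trip to the island, so moving all 8 needs at least 4 loaded trips out, with a return between consecutive ones — at least 7 crossings.
The safety rule pushes this higher. Following every safe sequence of crossings, the most of the 8 that can be at the island as the skiff arrives there on crossing 7 is 7 — never all 8.
So no plan with fewer than 9 crossings exists, and this one achieves 9:
1. Smuggler goes to the island with Mina and Noor.  [the mainland: Alma, Hana, Kira, Lev, Orla, Pim | the island: Mina, Noor]
2. Smuggler goes back to the mainland alone.  [the mainland: Alma, Hana, Kira, Lev, Orla, Pim | the island: Mina, Noor]
3. Smuggler goes to the island with Hana and Kira.  [the mainland: Alma, Lev, Orla, Pim | the island: Hana, Kira, Mina, Noor]
4. Smuggler goes back to the mainland with Mina and Noor.  [the mainland: Alma, Lev, Mina, Noor, Orla, Pim | the island: Hana, Kira]
5. Smuggler goes to the island with Alma and Orla.  [the mainland: Lev, Mina, Noor, Pim | the island: Alma, Hana, Kira, Orla]
6. Smuggler goes back to the mainland alone.  [the mainland: Lev, Mina, Noor, Pim | the island: Alma, Hana, Kira, Orla]
7. Smuggler goes to the island with Lev and Pim.  [the mainland: Mina, Noor | the island: Alma, Hana, Kira, Lev, Orla, Pim]
8. Smuggler goes back to the mainland alone.  [the mainland: Mina, Noor | the island: Alma, Hana, Kira, Lev, Orla, Pim]
9. Smuggler goes to the island with Mina and Noor.  [the mainland: — | the island: Alma, Hana, Kira, Lev, Mina, Noor, Orla, Pim]

9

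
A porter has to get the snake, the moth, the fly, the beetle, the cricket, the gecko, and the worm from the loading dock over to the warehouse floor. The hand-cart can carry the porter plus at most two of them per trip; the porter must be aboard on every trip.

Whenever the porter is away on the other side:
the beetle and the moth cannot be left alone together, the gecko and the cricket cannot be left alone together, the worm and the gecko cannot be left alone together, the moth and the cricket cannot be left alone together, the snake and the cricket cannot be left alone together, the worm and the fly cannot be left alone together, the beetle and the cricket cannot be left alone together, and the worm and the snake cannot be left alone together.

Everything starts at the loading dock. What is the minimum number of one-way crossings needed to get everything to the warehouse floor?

impossible

Whatever the first load, the items left behind include a forbidden pair without the porter. No opening move is safe, so no plan exists.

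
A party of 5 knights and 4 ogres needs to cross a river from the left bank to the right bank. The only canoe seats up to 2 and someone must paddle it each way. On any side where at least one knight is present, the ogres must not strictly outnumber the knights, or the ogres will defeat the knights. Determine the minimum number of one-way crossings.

Counting alone: each trip to the right bank takes at most 2 across and each return brings at least 1 back, so after t trips out (and t−1 returns) at most 2t − (t−1) of the 9 are across; that first reaches 9 at t = 8, so at least 15 crossings are needed.
The plan below uses exactly 15 crossings, so it is optimal:
1. 2 ogres → the right bank.  (the left bank: 5K 2O; the right bank: 0K 2O)
2. 1 ogre ← the left bank.  (the left bank: 5K 3O; the right bank: 0K 1O)
3. 2 ogres → the right bank.  (the left bank: 5K 1O; the right bank: 0K 3O)
4. 1 ogre ← the left bank.  (the left bank: 5K 2O; the right bank: 0K 2O)
5. 2 knights → the right bank.  (the left bank: 3K 2O; the right bank: 2K 2O)
6. 1 ogre ← the left bank.  (the left bank: 3K 3O; the right bank: 2K 1O)
7. 1 knight and 1 ogre → the right bank.  (the left bank: 2K 2O; the right bank: 3K 2O)
8. 1 knight ← the left bank.  (the left bank: 3K 2O; the right bank: 2K 2O)
9. 1 knight and 1 ogre → the right bank.  (the left bank: 2K 1O; the right bank: 3K 3O)
10. 1 ogre ← the left bank.  (the left bank: 2K 2O; the right bank: 3K 2O)
11. 1 knight and 1 ogre → the right bank.  (the left bank: 1K 1O; the right bank: 4K 3O)
12. 1 knight ← the left bank.  (the left bank: 2K 1O; the right bank: 3K 3O)
13. 1 knight and 1 ogre → the right bank.  (the left bank: 1K 0O; the right bank: 4K 4O)
14. 1 ogre ← the left bank.  (the left bank: 1K 1O; the right bank: 4K 3O)
15. 1 knight and 1 ogre → the right bank.  (the left bank: 0K 0O; the right bank: 5K 4O)

15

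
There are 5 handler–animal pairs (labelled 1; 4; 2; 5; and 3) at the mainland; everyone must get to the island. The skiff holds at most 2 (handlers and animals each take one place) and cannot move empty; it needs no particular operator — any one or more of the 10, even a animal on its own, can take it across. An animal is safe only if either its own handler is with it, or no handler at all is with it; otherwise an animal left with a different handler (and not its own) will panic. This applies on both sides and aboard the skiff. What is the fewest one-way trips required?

Following every safe sequence of crossings from the start, the most of the 10 that can be at the island as the skiff arrives there on crossings 1, 3, 5, 7 is 2, 3, 4, 5 respectively; the best ever achieved is 5 of 10.
From crossing 9 on, no configuration arises that was not already reachable earlier: only 82 distinct safe configurations (who is on which side, and where the skiff is) can ever be reached, none of them has everyone across, and every continuation just revisits them. So no valid plan exists.

impossible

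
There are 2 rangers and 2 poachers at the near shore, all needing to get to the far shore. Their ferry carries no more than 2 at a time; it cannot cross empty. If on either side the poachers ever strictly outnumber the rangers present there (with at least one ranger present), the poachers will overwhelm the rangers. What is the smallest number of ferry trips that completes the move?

5

Counting alone: each trip to the far shore takes at most 2 across and each return brings at least 1 back, so after t trips out (and t−1 returns) at most 2t − (t−1) of the 4 are across; that first reaches 4 at t = 3, so at least 5 crossings are needed.
The plan below uses exactly 5 crossings, so it is optimal:
1. 2 poachers → the far shore.  (the near shore: 2R 0P; the far shore: 0R 2P)
2. 1 poacher ← the near shore.  (the near shore: 2R 1P; the far shore: 0R 1P)
3. 2 rangers → the far shore.  (the near shore: 0R 1P; the far shore: 2R 1P)
4. 1 poacher ← the near shore.  (the near shore: 0R 2P; the far shore: 2R 0P)
5. 2 poachers → the far shore.  (the near shore: 0R 0P; the far shore: 2R 2P)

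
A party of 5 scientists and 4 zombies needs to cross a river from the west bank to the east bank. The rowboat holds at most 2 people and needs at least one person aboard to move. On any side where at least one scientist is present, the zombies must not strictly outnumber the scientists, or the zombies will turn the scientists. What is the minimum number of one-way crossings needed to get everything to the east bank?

Counting alone: each trip to the east bank takes at most 2 across and each return brings at least 1 back, so after t trips out (and t−1 returns) at most 2t − (t−1) of the 9 are across; that first reaches 9 at t = 8, so at least 15 crossings are needed.
The plan below uses exactly 15 crossings, so it is optimal:
1. 2 zombies → the east bank.  (the west bank: 5S 2Z; the east bank: 0S 2Z)
2. 1 zombie ← the west bank.  (the west bank: 5S 3Z; the east bank: 0S 1Z)
3. 2 zombies → the east bank.  (the west bank: 5S 1Z; the east bank: 0S 3Z)
4. 1 zombie ← the west bank.  (the west bank: 5S 2Z; the east bank: 0S 2Z)
5. 2 scientists → the east bank.  (the west bank: 3S 2Z; the east bank: 2S 2Z)
6. 1 zombie ← the west bank.  (the west bank: 3S 3Z; the east bank: 2S 1Z)
7. 1 scientist and 1 zombie → the east bank.  (the west bank: 2S 2Z; the east bank: 3S 2Z)
8. 1 scientist ← the west bank.  (the west bank: 3S 2Z; the east bank: 2S 2Z)
9. 1 scientist and 1 zombie → the east bank.  (the west bank: 2S 1Z; the east bank: 3S 3Z)
10. 1 zombie ← the west bank.  (the west bank: 2S 2Z; the east bank: 3S 2Z)
11. 1 scientist and 1 zombie → the east bank.  (the west bank: 1S 1Z; the east bank: 4S 3Z)
12. 1 scientist ← the west bank.  (the west bank: 2S 1Z; the east bank: 3S 3Z)
13. 1 scientist and 1 zombie → the east bank.  (the west bank: 1S 0Z; the east bank: 4S 4Z)
14. 1 zombie ← the west bank.  (the west bank: 1S 1Z; the east bank: 4S 3Z)
15. 1 scientist and 1 zombie → the east bank.  (the west bank: 0S 0Z; the east bank: 5S 4Z)

15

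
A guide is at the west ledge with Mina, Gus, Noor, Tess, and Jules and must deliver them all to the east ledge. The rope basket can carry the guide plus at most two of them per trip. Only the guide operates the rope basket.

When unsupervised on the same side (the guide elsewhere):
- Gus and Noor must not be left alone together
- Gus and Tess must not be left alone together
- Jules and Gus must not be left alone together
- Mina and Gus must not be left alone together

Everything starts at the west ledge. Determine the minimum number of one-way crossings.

7

Counting alone: the guide can take at most 2 across per trip to the east ledge, so moving all 5 needs at least 3 loaded trips out, with a return between consecutive ones — at least 5 crossings.
The safety rule pushes this higher. Following every safe sequence of crossings, the most of the 5 that can be at the east ledge as the rope basket arrives there on crossing 5 is 4 — never all 5.
So no plan with fewer than 7 crossings exists, and this one achieves 7:
1. Guide goes to the east ledge with Gus.
2. Guide goes back to the west ledge alone.
3. Guide goes to the east ledge with Mina and Noor.
4. Guide goes back to the west ledge with Gus.
5. Guide goes to the east ledge with Gus and Tess.
6. Guide goes back to the west ledge with Gus.
7. Guide goes to the east ledge with Gus and Jules.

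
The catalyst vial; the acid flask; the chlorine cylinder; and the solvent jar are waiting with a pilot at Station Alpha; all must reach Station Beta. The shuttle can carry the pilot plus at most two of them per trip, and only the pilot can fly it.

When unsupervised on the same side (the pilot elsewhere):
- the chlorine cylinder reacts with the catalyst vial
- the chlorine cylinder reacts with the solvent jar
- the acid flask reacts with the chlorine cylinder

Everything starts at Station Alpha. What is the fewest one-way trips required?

Counting alone: the pilot can take at most 2 across per trip to Station Beta, so moving all 4 needs at least 2 loaded trips out, with a return between consecutive ones — at least 3 crossings.
The safety rule pushes this higher. Following every safe sequence of crossings, the most of the 4 that can be at Station Beta as the shuttle arrives there on crossing 3 is 3 — never all 4.
So no plan with fewer than 5 crossings exists, and this one achieves 5:
1. Pilot goes to Station Beta with the chlorine cylinder.  [Station Alpha: the acid flask, the catalyst vial, the solvent jar | Station Beta: the chlorine cylinder]
2. Pilot goes back to Station Alpha alone.  [Station Alpha: the acid flask, the catalyst vial, the solvent jar | Station Beta: the chlorine cylinder]
3. Pilot goes to Station Beta with the acid flask and the catalyst vial.  [Station Alpha: the solvent jar | Station Beta: the acid flask, the catalyst vial, the chlorine cylinder]
4. Pilot goes back to Station Alpha with the chlorine cylinder.  [Station Alpha: the chlorine cylinder, the solvent jar | Station Beta: the acid flask, the catalyst vial]
5. Pilot goes to Station Beta with the chlorine cylinder and the solvent jar.  [Station Alpha: — | Station Beta: the acid flask, the catalyst vial, the chlorine cylinder, the solvent jar]

5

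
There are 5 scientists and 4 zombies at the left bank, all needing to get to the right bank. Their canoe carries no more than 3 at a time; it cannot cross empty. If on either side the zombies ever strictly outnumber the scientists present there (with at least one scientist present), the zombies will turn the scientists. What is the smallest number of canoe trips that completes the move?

7

Counting alone: each trip to the right bank takes at most 3 across and each return brings at least 1 back, so after t trips out (and t−1 returns) at most 3t − (t−1) of the 9 are across; that first reaches 9 at t = 4, so at least 7 crossings are needed.
The plan below uses exactly 7 crossings, so it is optimal:
1. 3 zombies → the right bank.  (the left bank: 5S 1Z; the right bank: 0S 3Z)
2. 1 zombie ← the left bank.  (the left bank: 5S 2Z; the right bank: 0S 2Z)
3. 3 scientists → the right bank.  (the left bank: 2S 2Z; the right bank: 3S 2Z)
4. 1 scientist ← the left bank.  (the left bank: 3S 2Z; the right bank: 2S 2Z)
5. 2 scientists and 1 zombie → the right bank.  (the left bank: 1S 1Z; the right bank: 4S 3Z)
6. 1 scientist ← the left bank.  (the left bank: 2S 1Z; the right bank: 3S 3Z)
7. 2 scientists and 1 zombie → the right bank.  (the left bank: 0S 0Z; the right bank: 5S 4Z)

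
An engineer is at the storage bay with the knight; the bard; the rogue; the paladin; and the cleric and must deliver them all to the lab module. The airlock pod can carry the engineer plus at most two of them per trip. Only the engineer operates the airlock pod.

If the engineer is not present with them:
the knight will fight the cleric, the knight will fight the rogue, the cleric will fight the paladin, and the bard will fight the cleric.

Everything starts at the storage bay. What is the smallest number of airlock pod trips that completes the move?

5

Counting alone: the engineer can take at most 2 across per trip to the lab module, so moving all 5 needs at least 3 loaded trips out, with a return between consecutive ones — at least 5 crossings.
The plan below uses exactly 5 crossings, so it is optimal:
1. Engineer goes to the lab module with the cleric and the knight.
2. Engineer goes back to the storage bay with the cleric.
3. Engineer goes to the lab module with the bard and the paladin.
4. Engineer goes back to the storage bay alone.
5. Engineer goes to the lab module with the cleric and the rogue.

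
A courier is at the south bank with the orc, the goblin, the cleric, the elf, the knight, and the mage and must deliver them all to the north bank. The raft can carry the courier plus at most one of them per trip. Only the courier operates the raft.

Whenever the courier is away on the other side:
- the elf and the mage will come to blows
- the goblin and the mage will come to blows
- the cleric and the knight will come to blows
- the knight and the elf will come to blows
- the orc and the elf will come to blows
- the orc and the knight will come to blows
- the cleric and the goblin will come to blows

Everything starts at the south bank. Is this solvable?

Whatever the first load, the items left behind include a forbidden pair without the courier. No opening move is safe, so no plan exists.

No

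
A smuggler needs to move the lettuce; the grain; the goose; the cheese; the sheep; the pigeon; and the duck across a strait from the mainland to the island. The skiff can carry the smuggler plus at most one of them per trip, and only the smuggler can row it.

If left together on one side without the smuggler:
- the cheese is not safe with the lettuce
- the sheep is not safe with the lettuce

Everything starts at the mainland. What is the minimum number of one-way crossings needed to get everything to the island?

15

Counting alone: the smuggler can take at most 1 across per trip to the island, so moving all 7 needs at least 7 loaded trips out, with a return between consecutive ones — at least 13 crossings.
The safety rule pushes this higher. Following every safe sequence of crossings, the most of the 7 that can be at the island as the skiff arrives there on crossing 13 is 6 — never all 7.
So no plan with fewer than 15 crossings exists, and this one achieves 15:
1. Smuggler goes to the island with the lettuce.
2. Smuggler goes back to the mainland alone.
3. Smuggler goes to the island with the grain.
4. Smuggler goes back to the mainland alone.
5. Smuggler goes to the island with the goose.
6. Smuggler goes back to the mainland alone.
7. Smuggler goes to the island with the cheese.
8. Smuggler goes back to the mainland with the lettuce.
9. Smuggler goes to the island with the sheep.
10. Smuggler goes back to the mainland alone.
11. Smuggler goes to the island with the pigeon.
12. Smuggler goes back to the mainland alone.
13. Smuggler goes to the island with the duck.
14. Smuggler goes back to the mainland alone.
15. Smuggler goes to the island with the lettuce.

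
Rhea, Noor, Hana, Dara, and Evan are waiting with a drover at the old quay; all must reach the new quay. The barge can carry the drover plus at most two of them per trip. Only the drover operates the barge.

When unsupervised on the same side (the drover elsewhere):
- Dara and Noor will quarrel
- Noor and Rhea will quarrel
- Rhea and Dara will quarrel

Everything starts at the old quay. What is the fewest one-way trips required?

Counting alone: the drover can take at most 2 across per trip to the new quay, so moving all 5 needs at least 3 loaded trips out, with a return between consecutive ones — at least 5 crossings.
The safety rule pushes this higher. Following every safe sequence of crossings, the most of the 5 that can be at the new quay as the barge arrives there on crossing 5 is 4 — never all 5.
So no plan with fewer than 7 crossings exists, and this one achieves 7:
1. Drover goes to the new quay with Noor and Rhea.
2. Drover goes back to the old quay with Rhea.
3. Drover goes to the new quay with Hana and Rhea.
4. Drover goes back to the old quay with Rhea.
5. Drover goes to the new quay with Evan and Rhea.
6. Drover goes back to the old quay with Rhea.
7. Drover goes to the new quay with Dara and Rhea.

7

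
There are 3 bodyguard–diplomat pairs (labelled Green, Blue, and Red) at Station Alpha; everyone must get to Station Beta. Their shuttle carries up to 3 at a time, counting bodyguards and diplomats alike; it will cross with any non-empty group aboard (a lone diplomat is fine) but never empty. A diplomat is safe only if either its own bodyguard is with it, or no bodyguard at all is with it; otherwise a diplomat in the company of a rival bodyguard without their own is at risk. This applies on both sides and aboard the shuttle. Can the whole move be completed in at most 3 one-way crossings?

Counting alone: each trip to Station Beta takes at most 3 across and each return brings at least 1 back, so after t trips out (and t−1 returns) at most 3t − (t−1) of the 6 are across; that first reaches 6 at t = 3, so at least 5 crossings are needed.
Since 3 < 5, 3 crossings cannot be enough. (The shortest complete plan in fact takes 5:)
1. bodyguard Green and diplomat Green cross → Station Beta.
2. bodyguard Green crosses ← Station Alpha.
3. bodyguard Blue, bodyguard Green, and bodyguard Red cross → Station Beta.
4. diplomat Green crosses ← Station Alpha.
5. diplomat Blue, diplomat Green, and diplomat Red cross → Station Beta.

No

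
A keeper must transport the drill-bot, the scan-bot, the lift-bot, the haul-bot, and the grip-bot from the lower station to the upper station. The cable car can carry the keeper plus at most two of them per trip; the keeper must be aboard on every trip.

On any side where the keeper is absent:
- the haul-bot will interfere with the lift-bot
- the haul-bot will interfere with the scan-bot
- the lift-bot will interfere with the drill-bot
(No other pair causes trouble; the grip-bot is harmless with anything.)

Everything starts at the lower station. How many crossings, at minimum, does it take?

5

Counting alone: the keeper can take at most 2 across per trip to the upper station, so moving all 5 needs at least 3 loaded trips out, with a return between consecutive ones — at least 5 crossings.
The plan below uses exactly 5 crossings, so it is optimal:
1. Keeper goes to the upper station with the drill-bot and the haul-bot.  [the lower station: the grip-bot, the lift-bot, the scan-bot | the upper station: the drill-bot, the haul-bot]
2. Keeper goes back to the lower station alone.  [the lower station: the grip-bot, the lift-bot, the scan-bot | the upper station: the drill-bot, the haul-bot]
3. Keeper goes to the upper station with the grip-bot.  [the lower station: the lift-bot, the scan-bot | the upper station: the drill-bot, the grip-bot, the haul-bot]
4. Keeper goes back to the lower station alone.  [the lower station: the lift-bot, the scan-bot | the upper station: the drill-bot, the grip-bot, the haul-bot]
5. Keeper goes to the upper station with the lift-bot and the scan-bot.  [the lower station: — | the upper station: the drill-bot, the grip-bot, the haul-bot, the lift-bot, the scan-bot]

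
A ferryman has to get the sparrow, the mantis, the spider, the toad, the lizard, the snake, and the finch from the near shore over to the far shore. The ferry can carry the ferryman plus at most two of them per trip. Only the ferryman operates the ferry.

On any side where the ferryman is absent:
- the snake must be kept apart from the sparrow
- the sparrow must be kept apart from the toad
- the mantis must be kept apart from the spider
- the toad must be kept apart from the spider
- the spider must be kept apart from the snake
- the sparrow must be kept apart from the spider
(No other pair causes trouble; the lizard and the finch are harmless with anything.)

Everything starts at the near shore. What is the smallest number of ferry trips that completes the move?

Counting alone: the ferryman can take at most 2 across per trip to the far shore, so moving all 7 needs at least 4 loaded trips out, with a return between consecutive ones — at least 7 crossings.
The safety rule pushes this higher. Following every safe sequence of crossings, the most of the 7 that can be at the far shore as the ferry arrives there on crossings 7, 9 is 5, 6 respectively — never all 7.
So no plan with fewer than 11 crossings exists, and this one achieves 11:
1. Ferryman goes to the far shore with the sparrow and the spider.
2. Ferryman goes back to the near shore with the sparrow.
3. Ferryman goes to the far shore with the mantis and the sparrow.
4. Ferryman goes back to the near shore with the spider.
5. Ferryman goes to the far shore with the lizard and the spider.
6. Ferryman goes back to the near shore with the spider.
7. Ferryman goes to the far shore with the finch and the spider.
8. Ferryman goes back to the near shore with the spider.
9. Ferryman goes to the far shore with the snake and the toad.
10. Ferryman goes back to the near shore with the sparrow.
11. Ferryman goes to the far shore with the sparrow and the spider.

11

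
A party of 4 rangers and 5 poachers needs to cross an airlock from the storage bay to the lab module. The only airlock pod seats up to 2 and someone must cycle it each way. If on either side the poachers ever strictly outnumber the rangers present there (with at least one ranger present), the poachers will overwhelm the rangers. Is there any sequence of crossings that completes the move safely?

The poachers already outnumber the rangers at the storage bay before anyone moves, so the starting position itself is disallowed.

No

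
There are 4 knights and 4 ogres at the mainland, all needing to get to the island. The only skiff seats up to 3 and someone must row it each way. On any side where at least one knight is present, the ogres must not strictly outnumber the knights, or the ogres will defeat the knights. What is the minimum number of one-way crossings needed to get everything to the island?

Counting alone: each trip to the island takes at most 3 across and each return brings at least 1 back, so after t trips out (and t−1 returns) at most 3t − (t−1) of the 8 are across; that first reaches 8 at t = 4, so at least 7 crossings are needed.
The safety rule pushes this higher. Following every safe sequence of crossings, the most of the 8 that can be at the island as the skiff arrives there on crossing 7 is 7 — never all 8.
So no plan with fewer than 9 crossings exists, and this one achieves 9:
1. 2 ogres → the island.  (the mainland: 4K 2O; the island: 0K 2O)
2. 1 ogre ← the mainland.  (the mainland: 4K 3O; the island: 0K 1O)
3. 3 ogres → the island.  (the mainland: 4K 0O; the island: 0K 4O)
4. 1 ogre ← the mainland.  (the mainland: 4K 1O; the island: 0K 3O)
5. 3 knights → the island.  (the mainland: 1K 1O; the island: 3K 3O)
6. 1 knight and 1 ogre ← the mainland.  (the mainland: 2K 2O; the island: 2K 2O)
7. 2 knights → the island.  (the mainland: 0K 2O; the island: 4K 2O)
8. 1 ogre ← the mainland.  (the mainland: 0K 3O; the island: 4K 1O)
9. 3 ogres → the island.  (the mainland: 0K 0O; the island: 4K 4O)

9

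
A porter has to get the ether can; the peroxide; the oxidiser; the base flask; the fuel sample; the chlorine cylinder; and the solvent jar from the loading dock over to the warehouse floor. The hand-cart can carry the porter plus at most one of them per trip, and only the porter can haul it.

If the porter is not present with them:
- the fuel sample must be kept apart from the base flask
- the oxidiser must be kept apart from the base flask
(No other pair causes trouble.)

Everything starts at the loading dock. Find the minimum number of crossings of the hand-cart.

Counting alone: the porter can take at most 1 across per trip to the warehouse floor, so moving all 7 needs at least 7 loaded trips out, with a return between consecutive ones — at least 13 crossings.
The safety rule pushes this higher. Following every safe sequence of crossings, the most of the 7 that can be at the warehouse floor as the hand-cart arrives there on crossing 13 is 6 — never all 7.
So no plan with fewer than 15 crossings exists, and this one achieves 15:
1. Porter goes to the warehouse floor with the base flask.  [the loading dock: the chlorine cylinder, the ether can, the fuel sample, the oxidiser, the peroxide, the solvent jar | the warehouse floor: the base flask]
2. Porter goes back to the loading dock alone.  [the loading dock: the chlorine cylinder, the ether can, the fuel sample, the oxidiser, the peroxide, the solvent jar | the warehouse floor: the base flask]
3. Porter goes to the warehouse floor with the ether can.  [the loading dock: the chlorine cylinder, the fuel sample, the oxidiser, the peroxide, the solvent jar | the warehouse floor: the base flask, the ether can]
4. Porter goes back to the loading dock alone.  [the loading dock: the chlorine cylinder, the fuel sample, the oxidiser, the peroxide, the solvent jar | the warehouse floor: the base flask, the ether can]
5. Porter goes to the warehouse floor with the peroxide.  [the loading dock: the chlorine cylinder, the fuel sample, the oxidiser, the solvent jar | the warehouse floor: the base flask, the ether can, the peroxide]
6. Porter goes back to the loading dock alone.  [the loading dock: the chlorine cylinder, the fuel sample, the oxidiser, the solvent jar | the warehouse floor: the base flask, the ether can, the peroxide]
7. Porter goes to the warehouse floor with the oxidiser.  [the loading dock: the chlorine cylinder, the fuel sample, the solvent jar | the warehouse floor: the base flask, the ether can, the oxidiser, the peroxide]
8. Porter goes back to the loading dock with the base flask.  [the loading dock: the base flask, the chlorine cylinder, the fuel sample, the solvent jar | the warehouse floor: the ether can, the oxidiser, the peroxide]
9. Porter goes to the warehouse floor with the fuel sample.  [the loading dock: the base flask, the chlorine cylinder, the solvent jar | the warehouse floor: the ether can, the fuel sample, the oxidiser, the peroxide]
10. Porter goes back to the loading dock alone.  [the loading dock: the base flask, the chlorine cylinder, the solvent jar | the warehouse floor: the ether can, the fuel sample, the oxidiser, the peroxide]
11. Porter goes to the warehouse floor with the chlorine cylinder.  [the loading dock: the base flask, the solvent jar | the warehouse floor: the chlorine cylinder, the ether can, the fuel sample, the oxidiser, the peroxide]
12. Porter goes back to the loading dock alone.  [the loading dock: the base flask, the solvent jar | the warehouse floor: the chlorine cylinder, the ether can, the fuel sample, the oxidiser, the peroxide]
13. Porter goes to the warehouse floor with the solvent jar.  [the loading dock: the base flask | the warehouse floor: the chlorine cylinder, the ether can, the fuel sample, the oxidiser, the peroxide, the solvent jar]
14. Porter goes back to the loading dock alone.  [the loading dock: the base flask | the warehouse floor: the chlorine cylinder, the ether can, the fuel sample, the oxidiser, the peroxide, the solvent jar]
15. Porter goes to the warehouse floor with the base flask.  [the loading dock: — | the warehouse floor: the base flask, the chlorine cylinder, the ether can, the fuel sample, the oxidiser, the peroxide, the solvent jar]

15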